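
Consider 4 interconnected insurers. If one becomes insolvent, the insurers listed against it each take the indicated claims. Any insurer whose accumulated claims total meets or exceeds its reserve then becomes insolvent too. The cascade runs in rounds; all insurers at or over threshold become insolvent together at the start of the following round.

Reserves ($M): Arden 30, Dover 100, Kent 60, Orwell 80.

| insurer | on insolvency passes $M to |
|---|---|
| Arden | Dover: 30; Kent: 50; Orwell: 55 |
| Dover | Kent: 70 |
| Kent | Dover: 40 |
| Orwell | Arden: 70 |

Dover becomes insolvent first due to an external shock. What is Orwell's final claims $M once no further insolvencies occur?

0

Round 1 — Dover becomes insolvent (initial).
  Kent: +70 → 70 ≥ 60
Round 2 — Kent becomes insolvent.
No further insolvencies.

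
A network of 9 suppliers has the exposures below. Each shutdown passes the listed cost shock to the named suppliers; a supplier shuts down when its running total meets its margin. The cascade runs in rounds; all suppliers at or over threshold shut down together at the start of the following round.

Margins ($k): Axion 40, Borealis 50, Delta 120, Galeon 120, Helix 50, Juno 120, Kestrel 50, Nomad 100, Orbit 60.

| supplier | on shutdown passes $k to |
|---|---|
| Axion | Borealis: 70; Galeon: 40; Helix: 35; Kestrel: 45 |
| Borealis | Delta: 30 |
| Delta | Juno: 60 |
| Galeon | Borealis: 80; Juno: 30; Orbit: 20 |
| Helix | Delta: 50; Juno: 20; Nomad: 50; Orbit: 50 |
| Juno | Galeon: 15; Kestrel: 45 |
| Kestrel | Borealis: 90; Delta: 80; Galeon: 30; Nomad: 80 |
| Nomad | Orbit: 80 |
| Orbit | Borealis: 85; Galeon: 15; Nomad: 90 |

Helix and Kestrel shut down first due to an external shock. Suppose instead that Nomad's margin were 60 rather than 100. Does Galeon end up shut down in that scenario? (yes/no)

no

With Nomad's margin at 60:
Round 1 — Helix, Kestrel shut down (initial).
  Borealis: +90 → 90 ≥ 50
  Delta: +50+80 → 130 ≥ 120
  Galeon: +30 → 30 < 120
  Juno: +20 → 20 < 120
  Nomad: +50+80 → 130 ≥ 60
  Orbit: +50 → 50 < 60
Round 2 — Borealis, Delta, Nomad shut down.
  Juno: +60 → 80 < 120
  Orbit: +80 → 130 ≥ 60
Round 3 — Orbit shuts down.
  Galeon: +15 → 45 < 120
No further shutdowns.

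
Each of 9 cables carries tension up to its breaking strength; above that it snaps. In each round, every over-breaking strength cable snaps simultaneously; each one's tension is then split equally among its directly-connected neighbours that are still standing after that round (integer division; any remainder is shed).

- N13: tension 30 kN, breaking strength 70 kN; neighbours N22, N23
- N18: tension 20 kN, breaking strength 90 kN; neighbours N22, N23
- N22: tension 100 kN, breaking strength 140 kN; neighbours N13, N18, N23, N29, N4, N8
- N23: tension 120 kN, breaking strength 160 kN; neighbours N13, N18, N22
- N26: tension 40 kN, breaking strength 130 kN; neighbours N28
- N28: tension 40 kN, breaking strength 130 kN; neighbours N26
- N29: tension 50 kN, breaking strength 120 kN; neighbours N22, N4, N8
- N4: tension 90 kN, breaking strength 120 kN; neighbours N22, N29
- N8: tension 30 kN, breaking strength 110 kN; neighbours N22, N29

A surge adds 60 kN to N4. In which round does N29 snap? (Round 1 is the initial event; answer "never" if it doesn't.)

Round 1 — N4 at 150 > 120. N4 snaps.
  N4 sheds 150 kN to N22, N29: 75 each.
    N22: 100+75 = 175 > 140
    N29: 50+75 = 125 > 120
Round 2 — N22, N29 snap.
  N22 sheds 175 kN to N13, N18, N23, N8: 43 each (3 lost).
    N13: 30+43 = 73 > 70
    N18: 20+43 = 63 ≤ 90
    N23: 120+43 = 163 > 160
    N8: 30+43 = 73 ≤ 110
  N29 sheds 125 kN to N8: 125 each.
    N8: 73+125 = 198 > 110
Round 3 — N13, N23, N8 snap.
  N13 sheds 73 kN: no online neighbours, lost.
  N23 sheds 163 kN to N18: 163 each.
    N18: 63+163 = 226 > 90
  N8 sheds 198 kN: no online neighbours, lost.
Round 4 — N18 snaps.
  N18 sheds 226 kN: no online neighbours, lost.
No further breaks.

2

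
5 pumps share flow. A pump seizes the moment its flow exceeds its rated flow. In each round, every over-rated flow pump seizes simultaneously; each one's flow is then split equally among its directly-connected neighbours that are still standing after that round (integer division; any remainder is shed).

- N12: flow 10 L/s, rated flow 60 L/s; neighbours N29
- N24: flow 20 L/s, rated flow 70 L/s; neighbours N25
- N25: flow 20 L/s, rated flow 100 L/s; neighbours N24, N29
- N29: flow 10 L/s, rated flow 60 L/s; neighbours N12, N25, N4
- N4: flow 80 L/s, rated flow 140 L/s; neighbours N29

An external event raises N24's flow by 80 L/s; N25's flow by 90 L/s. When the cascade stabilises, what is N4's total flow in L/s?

140

Round 1 — N24 at 100 > 70; N25 at 110 > 100. N24, N25 seize.
  N24 sheds 100 L/s: no online neighbours, lost.
  N25 sheds 110 L/s to N29: 110 each.
    N29: 10+110 = 120 > 60
Round 2 — N29 seizes.
  N29 sheds 120 L/s to N12, N4: 60 each.
    N12: 10+60 = 70 > 60
    N4: 80+60 = 140 ≤ 140
Round 3 — N12 seizes.
  N12 sheds 70 L/s: no online neighbours, lost.
No further seizures.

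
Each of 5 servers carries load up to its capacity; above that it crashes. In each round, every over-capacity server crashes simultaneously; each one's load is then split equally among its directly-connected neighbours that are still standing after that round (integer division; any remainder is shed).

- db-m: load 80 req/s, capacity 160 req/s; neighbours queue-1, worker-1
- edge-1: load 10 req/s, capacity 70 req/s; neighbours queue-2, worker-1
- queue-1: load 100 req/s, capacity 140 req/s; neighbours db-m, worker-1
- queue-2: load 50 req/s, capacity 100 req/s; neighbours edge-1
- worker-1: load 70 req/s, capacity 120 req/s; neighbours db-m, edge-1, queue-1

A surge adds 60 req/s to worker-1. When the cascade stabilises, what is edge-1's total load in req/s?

Round 1 — worker-1 at 130 > 120. worker-1 crashes.
  worker-1 sheds 130 req/s to db-m, edge-1, queue-1: 43 each (1 lost).
    db-m: 80+43 = 123 ≤ 160
    edge-1: 10+43 = 53 ≤ 70
    queue-1: 100+43 = 143 > 140
Round 2 — queue-1 crashes.
  queue-1 sheds 143 req/s to db-m: 143 each.
    db-m: 123+143 = 266 > 160
Round 3 — db-m crashes.
  db-m sheds 266 req/s: no online neighbours, lost.
No further crashes.

53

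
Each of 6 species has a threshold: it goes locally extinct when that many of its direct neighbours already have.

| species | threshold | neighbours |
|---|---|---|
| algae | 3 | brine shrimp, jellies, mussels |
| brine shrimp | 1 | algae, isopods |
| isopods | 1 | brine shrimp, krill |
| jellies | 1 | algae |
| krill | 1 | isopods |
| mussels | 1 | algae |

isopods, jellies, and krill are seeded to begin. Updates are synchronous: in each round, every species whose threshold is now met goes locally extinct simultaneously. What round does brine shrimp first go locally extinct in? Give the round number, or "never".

2

Round 1 — isopods, jellies, krill go locally extinct (initial).
Round 2 — checking thresholds:
  algae: 1 of 3 neighbours < 3, below threshold.
  brine shrimp: 1 of 2 neighbours ≥ 1, goes locally extinct.
Round 3 — no new extinctions; cascade stops.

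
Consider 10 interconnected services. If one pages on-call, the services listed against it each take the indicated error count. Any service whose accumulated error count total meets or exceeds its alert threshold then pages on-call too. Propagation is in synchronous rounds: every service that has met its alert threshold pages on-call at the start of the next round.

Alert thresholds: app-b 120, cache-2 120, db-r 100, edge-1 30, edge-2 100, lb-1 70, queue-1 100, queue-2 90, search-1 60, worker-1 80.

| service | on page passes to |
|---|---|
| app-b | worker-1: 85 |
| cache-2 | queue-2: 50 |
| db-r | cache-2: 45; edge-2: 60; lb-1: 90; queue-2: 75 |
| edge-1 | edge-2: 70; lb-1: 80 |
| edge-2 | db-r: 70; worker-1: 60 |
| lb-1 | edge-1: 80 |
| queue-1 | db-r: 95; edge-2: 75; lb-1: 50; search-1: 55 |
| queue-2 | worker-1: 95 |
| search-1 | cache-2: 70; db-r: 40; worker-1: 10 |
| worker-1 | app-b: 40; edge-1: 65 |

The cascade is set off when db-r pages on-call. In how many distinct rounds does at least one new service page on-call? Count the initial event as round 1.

Round 1 — db-r pages on-call (initial).
  cache-2: +45 → 45 < 120
  edge-2: +60 → 60 < 100
  lb-1: +90 → 90 ≥ 70
  queue-2: +75 → 75 < 90
Round 2 — lb-1 pages on-call.
  edge-1: +80 → 80 ≥ 30
Round 3 — edge-1 pages on-call.
  edge-2: +70 → 130 ≥ 100
Round 4 — edge-2 pages on-call.
  worker-1: +60 → 60 < 80
No further pages.

4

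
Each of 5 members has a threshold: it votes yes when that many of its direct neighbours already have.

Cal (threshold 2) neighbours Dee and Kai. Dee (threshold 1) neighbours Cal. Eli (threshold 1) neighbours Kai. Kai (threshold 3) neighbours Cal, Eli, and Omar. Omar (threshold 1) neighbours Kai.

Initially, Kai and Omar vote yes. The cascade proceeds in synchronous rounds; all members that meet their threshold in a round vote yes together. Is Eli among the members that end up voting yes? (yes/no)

Round 1 — Kai, Omar vote yes (initial).
Round 2 — checking thresholds:
  Cal: 1 of 2 neighbours < 2, not yet.
  Eli: 1 of 1 neighbours ≥ 1, votes yes.
Round 3 — no new yes votes; cascade stops.

yes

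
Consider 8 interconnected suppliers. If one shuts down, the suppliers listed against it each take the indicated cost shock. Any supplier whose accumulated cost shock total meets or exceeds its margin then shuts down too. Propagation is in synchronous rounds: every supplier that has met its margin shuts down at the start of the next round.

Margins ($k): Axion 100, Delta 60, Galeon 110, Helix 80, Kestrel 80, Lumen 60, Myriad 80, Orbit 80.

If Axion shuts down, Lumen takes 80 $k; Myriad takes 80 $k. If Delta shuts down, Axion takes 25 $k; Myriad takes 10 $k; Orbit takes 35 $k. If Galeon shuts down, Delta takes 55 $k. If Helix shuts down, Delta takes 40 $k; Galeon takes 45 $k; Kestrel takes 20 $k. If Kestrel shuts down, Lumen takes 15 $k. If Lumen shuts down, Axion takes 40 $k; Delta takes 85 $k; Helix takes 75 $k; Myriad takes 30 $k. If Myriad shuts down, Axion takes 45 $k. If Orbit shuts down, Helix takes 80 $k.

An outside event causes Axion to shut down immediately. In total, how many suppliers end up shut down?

Round 1 — Axion shuts down (initial).
  Lumen: +80 → 80 ≥ 60
  Myriad: +80 → 80 ≥ 80
Round 2 — Lumen, Myriad shut down.
  Delta: +85 → 85 ≥ 60
  Helix: +75 → 75 < 80
Round 3 — Delta shuts down.
  Orbit: +35 → 35 < 80
No further shutdowns.

4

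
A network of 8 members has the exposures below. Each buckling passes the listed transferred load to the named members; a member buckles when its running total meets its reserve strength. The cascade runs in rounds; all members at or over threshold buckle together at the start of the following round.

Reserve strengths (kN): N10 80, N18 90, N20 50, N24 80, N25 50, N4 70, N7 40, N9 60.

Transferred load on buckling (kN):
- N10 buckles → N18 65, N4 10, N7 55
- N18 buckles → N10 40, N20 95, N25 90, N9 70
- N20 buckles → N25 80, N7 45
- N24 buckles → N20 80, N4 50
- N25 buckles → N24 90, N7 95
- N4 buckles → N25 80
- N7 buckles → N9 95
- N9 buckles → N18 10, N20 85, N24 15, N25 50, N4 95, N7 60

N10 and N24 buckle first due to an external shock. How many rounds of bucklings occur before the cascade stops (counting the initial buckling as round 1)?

4

Round 1 — N10, N24 buckle (initial).
  N18: +65 → 65 < 90
  N20: +80 → 80 ≥ 50
  N4: +10+50 → 60 < 70
  N7: +55 → 55 ≥ 40
Round 2 — N20, N7 buckle.
  N25: +80 → 80 ≥ 50
  N9: +95 → 95 ≥ 60
Round 3 — N25, N9 buckle.
  N18: +10 → 75 < 90
  N4: +95 → 155 ≥ 70
Round 4 — N4 buckles.
No further bucklings.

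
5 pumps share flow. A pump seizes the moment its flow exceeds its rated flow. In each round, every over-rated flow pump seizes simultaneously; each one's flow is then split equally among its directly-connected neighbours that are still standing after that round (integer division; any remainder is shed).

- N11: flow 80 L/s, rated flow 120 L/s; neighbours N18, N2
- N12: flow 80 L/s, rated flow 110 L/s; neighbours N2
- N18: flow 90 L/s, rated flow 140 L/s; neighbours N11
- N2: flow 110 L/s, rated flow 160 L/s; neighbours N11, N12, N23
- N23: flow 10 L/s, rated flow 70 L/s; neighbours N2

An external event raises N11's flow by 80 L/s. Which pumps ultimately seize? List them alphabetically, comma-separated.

Round 1 — N11 at 160 > 120. N11 seizes.
  N11 sheds 160 L/s to N18, N2: 80 each.
    N18: 90+80 = 170 > 140
    N2: 110+80 = 190 > 160
Round 2 — N18, N2 seize.
  N18 sheds 170 L/s: no online neighbours, lost.
  N2 sheds 190 L/s to N12, N23: 95 each.
    N12: 80+95 = 175 > 110
    N23: 10+95 = 105 > 70
Round 3 — N12, N23 seize.
  N12 sheds 175 L/s: no online neighbours, lost.
  N23 sheds 105 L/s: no online neighbours, lost.
No further seizures.

N11, N12, N18, N2, N23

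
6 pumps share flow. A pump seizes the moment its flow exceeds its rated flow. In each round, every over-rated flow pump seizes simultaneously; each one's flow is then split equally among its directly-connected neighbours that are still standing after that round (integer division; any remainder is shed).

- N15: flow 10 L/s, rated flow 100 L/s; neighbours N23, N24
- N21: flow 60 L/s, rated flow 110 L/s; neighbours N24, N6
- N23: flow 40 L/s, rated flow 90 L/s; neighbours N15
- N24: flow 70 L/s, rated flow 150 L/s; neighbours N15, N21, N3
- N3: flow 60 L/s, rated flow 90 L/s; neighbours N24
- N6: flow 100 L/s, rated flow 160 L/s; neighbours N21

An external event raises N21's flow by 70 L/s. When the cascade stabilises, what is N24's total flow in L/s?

135

Round 1 — N21 at 130 > 110. N21 seizes.
  N21 sheds 130 L/s to N24, N6: 65 each.
    N24: 70+65 = 135 ≤ 150
    N6: 100+65 = 165 > 160
Round 2 — N6 seizes.
  N6 sheds 165 L/s: no online neighbours, lost.
No further seizures.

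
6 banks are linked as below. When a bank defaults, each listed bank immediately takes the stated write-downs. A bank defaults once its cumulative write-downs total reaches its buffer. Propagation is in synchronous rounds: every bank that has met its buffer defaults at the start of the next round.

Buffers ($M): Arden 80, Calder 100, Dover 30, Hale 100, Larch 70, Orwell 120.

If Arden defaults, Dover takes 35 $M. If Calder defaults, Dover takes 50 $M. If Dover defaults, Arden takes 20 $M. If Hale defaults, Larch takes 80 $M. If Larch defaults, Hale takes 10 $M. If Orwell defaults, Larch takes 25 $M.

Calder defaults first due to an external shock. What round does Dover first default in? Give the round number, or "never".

Round 1 — Calder defaults (initial).
  Dover: +50 → 50 ≥ 30
Round 2 — Dover defaults.
  Arden: +20 → 20 < 80
No further defaults.

2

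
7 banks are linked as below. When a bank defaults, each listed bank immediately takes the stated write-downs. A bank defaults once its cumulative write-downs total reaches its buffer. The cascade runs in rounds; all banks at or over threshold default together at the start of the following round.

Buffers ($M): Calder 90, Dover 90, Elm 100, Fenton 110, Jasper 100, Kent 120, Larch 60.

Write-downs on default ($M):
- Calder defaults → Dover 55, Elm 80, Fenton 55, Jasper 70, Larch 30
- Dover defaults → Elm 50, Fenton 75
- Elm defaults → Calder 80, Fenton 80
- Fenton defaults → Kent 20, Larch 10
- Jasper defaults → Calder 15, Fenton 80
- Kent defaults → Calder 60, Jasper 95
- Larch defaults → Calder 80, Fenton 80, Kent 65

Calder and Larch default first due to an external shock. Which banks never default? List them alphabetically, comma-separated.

Round 1 — Calder, Larch default (initial).
  Dover: +55 → 55 < 90
  Elm: +80 → 80 < 100
  Fenton: +55+80 → 135 ≥ 110
  Jasper: +70 → 70 < 100
  Kent: +65 → 65 < 120
Round 2 — Fenton defaults.
  Kent: +20 → 85 < 120
No further defaults.

Dover, Elm, Jasper, Kent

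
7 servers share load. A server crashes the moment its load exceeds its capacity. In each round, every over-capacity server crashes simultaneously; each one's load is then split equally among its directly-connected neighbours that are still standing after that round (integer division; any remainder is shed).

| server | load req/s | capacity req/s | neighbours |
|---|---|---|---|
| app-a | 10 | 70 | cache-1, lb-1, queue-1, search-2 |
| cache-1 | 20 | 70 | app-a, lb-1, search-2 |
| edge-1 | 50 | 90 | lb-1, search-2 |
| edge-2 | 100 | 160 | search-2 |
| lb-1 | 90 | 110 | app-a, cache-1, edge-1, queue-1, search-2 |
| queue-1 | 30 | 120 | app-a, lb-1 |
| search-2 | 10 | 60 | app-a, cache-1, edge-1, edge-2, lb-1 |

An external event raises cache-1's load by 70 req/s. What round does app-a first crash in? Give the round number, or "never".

4

Round 1 — cache-1 at 90 > 70. cache-1 crashes.
  cache-1 sheds 90 req/s to app-a, lb-1, search-2: 30 each.
    app-a: 10+30 = 40 ≤ 70
    lb-1: 90+30 = 120 > 110
    search-2: 10+30 = 40 ≤ 60
Round 2 — lb-1 crashes.
  lb-1 sheds 120 req/s to app-a, edge-1, queue-1, search-2: 30 each.
    app-a: 40+30 = 70 ≤ 70
    edge-1: 50+30 = 80 ≤ 90
    queue-1: 30+30 = 60 ≤ 120
    search-2: 40+30 = 70 > 60
Round 3 — search-2 crashes.
  search-2 sheds 70 req/s to app-a, edge-1, edge-2: 23 each (1 lost).
    app-a: 70+23 = 93 > 70
    edge-1: 80+23 = 103 > 90
    edge-2: 100+23 = 123 ≤ 160
Round 4 — app-a, edge-1 crash.
  app-a sheds 93 req/s to queue-1: 93 each.
    queue-1: 60+93 = 153 > 120
  edge-1 sheds 103 req/s: no online neighbours, lost.
Round 5 — queue-1 crashes.
  queue-1 sheds 153 req/s: no online neighbours, lost.
No further crashes.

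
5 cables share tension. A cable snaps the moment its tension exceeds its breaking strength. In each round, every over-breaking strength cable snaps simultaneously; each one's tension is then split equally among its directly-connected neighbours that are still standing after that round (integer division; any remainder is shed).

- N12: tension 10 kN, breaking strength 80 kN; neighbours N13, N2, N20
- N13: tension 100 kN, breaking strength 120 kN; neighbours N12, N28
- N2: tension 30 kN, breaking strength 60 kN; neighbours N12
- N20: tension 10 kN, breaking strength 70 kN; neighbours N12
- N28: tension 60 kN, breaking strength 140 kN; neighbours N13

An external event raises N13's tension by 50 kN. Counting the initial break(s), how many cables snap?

Round 1 — N13 at 150 > 120. N13 snaps.
  N13 sheds 150 kN to N12, N28: 75 each.
    N12: 10+75 = 85 > 80
    N28: 60+75 = 135 ≤ 140
Round 2 — N12 snaps.
  N12 sheds 85 kN to N2, N20: 42 each (1 lost).
    N2: 30+42 = 72 > 60
    N20: 10+42 = 52 ≤ 70
Round 3 — N2 snaps.
  N2 sheds 72 kN: no online neighbours, lost.
No further breaks.

3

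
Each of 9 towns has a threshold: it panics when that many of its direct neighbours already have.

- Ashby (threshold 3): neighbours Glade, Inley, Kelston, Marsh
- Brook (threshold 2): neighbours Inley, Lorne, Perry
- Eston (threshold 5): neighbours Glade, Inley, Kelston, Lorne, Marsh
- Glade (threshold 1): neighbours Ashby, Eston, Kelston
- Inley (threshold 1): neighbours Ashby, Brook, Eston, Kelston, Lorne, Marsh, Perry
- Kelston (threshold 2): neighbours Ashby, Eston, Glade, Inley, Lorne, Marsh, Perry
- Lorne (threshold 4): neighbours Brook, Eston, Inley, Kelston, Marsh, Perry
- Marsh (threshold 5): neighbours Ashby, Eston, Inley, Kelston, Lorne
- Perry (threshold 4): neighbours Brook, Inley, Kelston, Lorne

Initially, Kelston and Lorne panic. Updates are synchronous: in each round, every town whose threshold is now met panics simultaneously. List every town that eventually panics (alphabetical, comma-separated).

Round 1 — Kelston, Lorne panic (initial).
Round 2 — checking thresholds:
  Ashby: 1 of 4 neighbours < 3, below threshold.
  Brook: 1 of 3 neighbours < 2, below threshold.
  Eston: 2 of 5 neighbours < 5, below threshold.
  Glade: 1 of 3 neighbours ≥ 1, panics.
  Inley: 2 of 7 neighbours ≥ 1, panics.
  Marsh: 2 of 5 neighbours < 5, below threshold.
  Perry: 2 of 4 neighbours < 4, below threshold.
Round 3 — checking thresholds:
  Ashby: 3 of 4 neighbours ≥ 3, panics.
  Brook: 2 of 3 neighbours ≥ 2, panics.
  Eston: 4 of 5 neighbours < 5, below threshold.
  Marsh: 3 of 5 neighbours < 5, below threshold.
  Perry: 3 of 4 neighbours < 4, below threshold.
Round 4 — checking thresholds:
  Eston: 4 of 5 neighbours < 5, below threshold.
  Marsh: 4 of 5 neighbours < 5, below threshold.
  Perry: 4 of 4 neighbours ≥ 4, panics.
Round 5 — no new panics; cascade stops.

Ashby, Brook, Glade, Inley, Kelston, Lorne, Perry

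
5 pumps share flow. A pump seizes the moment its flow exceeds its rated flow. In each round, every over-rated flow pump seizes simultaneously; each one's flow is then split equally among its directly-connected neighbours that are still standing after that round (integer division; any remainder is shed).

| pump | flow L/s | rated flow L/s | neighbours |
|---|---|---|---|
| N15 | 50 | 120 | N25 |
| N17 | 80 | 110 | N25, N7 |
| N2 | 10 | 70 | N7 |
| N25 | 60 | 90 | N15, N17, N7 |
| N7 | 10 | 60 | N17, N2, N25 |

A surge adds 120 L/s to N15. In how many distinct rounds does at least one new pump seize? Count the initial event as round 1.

4

Round 1 — N15 at 170 > 120. N15 seizes.
  N15 sheds 170 L/s to N25: 170 each.
    N25: 60+170 = 230 > 90
Round 2 — N25 seizes.
  N25 sheds 230 L/s to N17, N7: 115 each.
    N17: 80+115 = 195 > 110
    N7: 10+115 = 125 > 60
Round 3 — N17, N7 seize.
  N17 sheds 195 L/s: no online neighbours, lost.
  N7 sheds 125 L/s to N2: 125 each.
    N2: 10+125 = 135 > 70
Round 4 — N2 seizes.
  N2 sheds 135 L/s: no online neighbours, lost.
No further seizures.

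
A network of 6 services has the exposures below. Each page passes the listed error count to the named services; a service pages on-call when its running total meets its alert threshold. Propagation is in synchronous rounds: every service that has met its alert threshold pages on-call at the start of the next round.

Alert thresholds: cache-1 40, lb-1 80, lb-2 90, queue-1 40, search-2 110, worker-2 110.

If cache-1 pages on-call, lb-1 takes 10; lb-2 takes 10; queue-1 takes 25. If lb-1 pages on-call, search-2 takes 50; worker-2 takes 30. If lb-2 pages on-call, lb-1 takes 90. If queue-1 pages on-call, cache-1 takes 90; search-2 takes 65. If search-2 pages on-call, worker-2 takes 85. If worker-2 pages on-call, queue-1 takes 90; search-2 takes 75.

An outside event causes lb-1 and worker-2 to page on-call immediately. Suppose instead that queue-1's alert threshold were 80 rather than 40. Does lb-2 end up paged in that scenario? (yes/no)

no

With queue-1's alert threshold at 80:
Round 1 — lb-1, worker-2 page on-call (initial).
  queue-1: +90 → 90 ≥ 80
  search-2: +50+75 → 125 ≥ 110
Round 2 — queue-1, search-2 page on-call.
  cache-1: +90 → 90 ≥ 40
Round 3 — cache-1 pages on-call.
  lb-2: +10 → 10 < 90
No further pages.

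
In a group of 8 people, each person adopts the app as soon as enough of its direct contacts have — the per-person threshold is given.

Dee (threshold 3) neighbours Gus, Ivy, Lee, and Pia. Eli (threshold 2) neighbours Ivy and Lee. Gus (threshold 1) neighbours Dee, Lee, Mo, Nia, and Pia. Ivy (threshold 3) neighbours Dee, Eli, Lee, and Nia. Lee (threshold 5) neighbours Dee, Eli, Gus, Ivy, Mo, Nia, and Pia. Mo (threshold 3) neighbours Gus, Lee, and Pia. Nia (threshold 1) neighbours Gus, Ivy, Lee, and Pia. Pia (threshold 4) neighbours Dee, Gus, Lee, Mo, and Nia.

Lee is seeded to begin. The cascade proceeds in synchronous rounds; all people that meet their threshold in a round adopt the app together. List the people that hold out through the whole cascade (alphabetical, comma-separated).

Round 1 — Lee adopts the app (initial).
Round 2 — checking thresholds:
  Dee: 1 of 4 neighbours < 3, not yet.
  Eli: 1 of 2 neighbours < 2, not yet.
  Gus: 1 of 5 neighbours ≥ 1, adopts the app.
  Ivy: 1 of 4 neighbours < 3, not yet.
  Mo: 1 of 3 neighbours < 3, not yet.
  Nia: 1 of 4 neighbours ≥ 1, adopts the app.
  Pia: 1 of 5 neighbours < 4, not yet.
Round 3 — no new adoptions; cascade stops.

Dee, Eli, Ivy, Mo, Pia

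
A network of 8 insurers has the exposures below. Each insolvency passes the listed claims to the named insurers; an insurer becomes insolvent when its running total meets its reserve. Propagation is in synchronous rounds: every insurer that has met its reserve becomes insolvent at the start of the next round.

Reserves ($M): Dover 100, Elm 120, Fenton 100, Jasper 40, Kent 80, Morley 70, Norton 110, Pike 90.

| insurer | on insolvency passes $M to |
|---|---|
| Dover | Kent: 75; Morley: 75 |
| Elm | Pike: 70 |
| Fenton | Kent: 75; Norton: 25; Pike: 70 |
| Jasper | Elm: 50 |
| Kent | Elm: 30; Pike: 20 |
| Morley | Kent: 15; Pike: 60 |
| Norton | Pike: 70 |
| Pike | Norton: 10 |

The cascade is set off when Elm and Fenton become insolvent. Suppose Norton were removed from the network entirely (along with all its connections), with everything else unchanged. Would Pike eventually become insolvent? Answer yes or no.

yes

With Norton removed:
Round 1 — Elm, Fenton become insolvent (initial).
  Kent: +75 → 75 < 80
  Pike: +70+70 → 140 ≥ 90
Round 2 — Pike becomes insolvent.
No further insolvencies.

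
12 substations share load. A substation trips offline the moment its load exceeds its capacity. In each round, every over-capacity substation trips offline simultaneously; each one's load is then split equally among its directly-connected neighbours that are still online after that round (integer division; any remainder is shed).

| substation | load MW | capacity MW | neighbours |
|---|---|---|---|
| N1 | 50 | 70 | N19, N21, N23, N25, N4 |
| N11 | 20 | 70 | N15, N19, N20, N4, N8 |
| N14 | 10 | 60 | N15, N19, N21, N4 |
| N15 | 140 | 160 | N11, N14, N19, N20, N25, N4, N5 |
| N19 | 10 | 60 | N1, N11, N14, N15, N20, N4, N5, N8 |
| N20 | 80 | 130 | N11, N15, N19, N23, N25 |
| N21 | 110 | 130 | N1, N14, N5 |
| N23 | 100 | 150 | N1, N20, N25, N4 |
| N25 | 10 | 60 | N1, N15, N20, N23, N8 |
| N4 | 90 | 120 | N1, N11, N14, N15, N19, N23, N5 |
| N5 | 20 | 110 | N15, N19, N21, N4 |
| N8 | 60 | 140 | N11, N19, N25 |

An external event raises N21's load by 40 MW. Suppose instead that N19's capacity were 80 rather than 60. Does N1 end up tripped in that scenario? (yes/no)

yes

With N19's capacity at 80:
Round 1 — N21 at 150 > 130. N21 trips offline.
  N21 sheds 150 MW to N1, N14, N5: 50 each.
    N1: 50+50 = 100 > 70
    N14: 10+50 = 60 ≤ 60
    N5: 20+50 = 70 ≤ 110
Round 2 — N1 trips offline.
  N1 sheds 100 MW to N19, N23, N25, N4: 25 each.
    N19: 10+25 = 35 ≤ 80
    N23: 100+25 = 125 ≤ 150
    N25: 10+25 = 35 ≤ 60
    N4: 90+25 = 115 ≤ 120
No further trips.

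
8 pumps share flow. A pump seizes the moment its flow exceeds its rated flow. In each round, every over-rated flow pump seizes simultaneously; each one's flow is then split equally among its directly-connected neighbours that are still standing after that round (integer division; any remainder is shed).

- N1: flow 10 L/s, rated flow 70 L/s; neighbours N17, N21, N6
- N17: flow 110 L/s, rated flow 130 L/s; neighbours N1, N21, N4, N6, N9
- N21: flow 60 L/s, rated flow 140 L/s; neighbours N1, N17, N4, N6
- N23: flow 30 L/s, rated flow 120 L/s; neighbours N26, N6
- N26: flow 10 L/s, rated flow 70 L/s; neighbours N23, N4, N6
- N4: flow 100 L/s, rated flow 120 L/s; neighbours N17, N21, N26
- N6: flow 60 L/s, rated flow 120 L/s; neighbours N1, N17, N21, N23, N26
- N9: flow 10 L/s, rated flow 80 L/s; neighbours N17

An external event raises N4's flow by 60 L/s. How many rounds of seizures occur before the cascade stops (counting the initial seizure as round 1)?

6

Round 1 — N4 at 160 > 120. N4 seizes.
  N4 sheds 160 L/s to N17, N21, N26: 53 each (1 lost).
    N17: 110+53 = 163 > 130
    N21: 60+53 = 113 ≤ 140
    N26: 10+53 = 63 ≤ 70
Round 2 — N17 seizes.
  N17 sheds 163 L/s to N1, N21, N6, N9: 40 each (3 lost).
    N1: 10+40 = 50 ≤ 70
    N21: 113+40 = 153 > 140
    N6: 60+40 = 100 ≤ 120
    N9: 10+40 = 50 ≤ 80
Round 3 — N21 seizes.
  N21 sheds 153 L/s to N1, N6: 76 each (1 lost).
    N1: 50+76 = 126 > 70
    N6: 100+76 = 176 > 120
Round 4 — N1, N6 seize.
  N1 sheds 126 L/s: no online neighbours, lost.
  N6 sheds 176 L/s to N23, N26: 88 each.
    N23: 30+88 = 118 ≤ 120
    N26: 63+88 = 151 > 70
Round 5 — N26 seizes.
  N26 sheds 151 L/s to N23: 151 each.
    N23: 118+151 = 269 > 120
Round 6 — N23 seizes.
  N23 sheds 269 L/s: no online neighbours, lost.
No further seizures.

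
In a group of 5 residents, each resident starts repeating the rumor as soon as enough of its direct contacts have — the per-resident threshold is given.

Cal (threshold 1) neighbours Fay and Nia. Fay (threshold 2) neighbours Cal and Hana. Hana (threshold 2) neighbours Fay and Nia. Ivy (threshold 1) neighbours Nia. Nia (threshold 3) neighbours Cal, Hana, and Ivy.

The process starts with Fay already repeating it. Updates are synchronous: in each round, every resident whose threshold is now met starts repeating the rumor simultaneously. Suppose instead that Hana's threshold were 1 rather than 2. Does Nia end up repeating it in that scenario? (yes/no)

no

With Hana's threshold at 1:
Round 1 — Fay starts repeating the rumor (initial).
Round 2 — checking thresholds:
  Cal: 1 of 2 neighbours ≥ 1, starts repeating the rumor.
  Hana: 1 of 2 neighbours ≥ 1, starts repeating the rumor.
Round 3 — no new spreads; cascade stops.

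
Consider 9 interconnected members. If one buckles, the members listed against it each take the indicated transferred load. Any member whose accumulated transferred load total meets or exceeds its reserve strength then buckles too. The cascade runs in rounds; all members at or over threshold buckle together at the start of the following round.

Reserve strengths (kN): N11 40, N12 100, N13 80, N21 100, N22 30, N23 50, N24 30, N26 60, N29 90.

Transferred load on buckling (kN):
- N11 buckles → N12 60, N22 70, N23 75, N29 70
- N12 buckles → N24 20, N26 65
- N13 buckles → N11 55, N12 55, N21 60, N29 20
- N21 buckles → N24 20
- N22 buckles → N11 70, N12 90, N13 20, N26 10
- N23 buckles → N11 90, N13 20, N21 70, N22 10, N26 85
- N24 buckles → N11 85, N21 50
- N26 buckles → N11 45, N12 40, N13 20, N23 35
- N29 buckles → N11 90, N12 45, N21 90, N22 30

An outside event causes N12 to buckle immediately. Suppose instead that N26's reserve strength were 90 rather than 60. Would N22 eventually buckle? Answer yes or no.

With N26's reserve strength at 90:
Round 1 — N12 buckles (initial).
  N24: +20 → 20 < 30
  N26: +65 → 65 < 90
No further bucklings.

no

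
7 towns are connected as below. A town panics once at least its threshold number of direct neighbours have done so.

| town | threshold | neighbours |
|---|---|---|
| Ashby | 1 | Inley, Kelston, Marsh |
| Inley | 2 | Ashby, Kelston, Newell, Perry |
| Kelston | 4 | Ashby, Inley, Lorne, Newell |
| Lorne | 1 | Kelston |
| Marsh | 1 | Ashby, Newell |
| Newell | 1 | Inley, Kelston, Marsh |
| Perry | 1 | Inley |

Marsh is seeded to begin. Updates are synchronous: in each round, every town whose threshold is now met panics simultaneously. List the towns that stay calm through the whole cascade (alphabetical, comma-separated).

Round 1 — Marsh panics (initial).
Round 2 — checking thresholds:
  Ashby: 1 of 3 neighbours ≥ 1, panics.
  Newell: 1 of 3 neighbours ≥ 1, panics.
Round 3 — checking thresholds:
  Inley: 2 of 4 neighbours ≥ 2, panics.
  Kelston: 2 of 4 neighbours < 4, below threshold.
Round 4 — checking thresholds:
  Kelston: 3 of 4 neighbours < 4, below threshold.
  Perry: 1 of 1 neighbours ≥ 1, panics.
Round 5 — no new panics; cascade stops.

Kelston, Lorne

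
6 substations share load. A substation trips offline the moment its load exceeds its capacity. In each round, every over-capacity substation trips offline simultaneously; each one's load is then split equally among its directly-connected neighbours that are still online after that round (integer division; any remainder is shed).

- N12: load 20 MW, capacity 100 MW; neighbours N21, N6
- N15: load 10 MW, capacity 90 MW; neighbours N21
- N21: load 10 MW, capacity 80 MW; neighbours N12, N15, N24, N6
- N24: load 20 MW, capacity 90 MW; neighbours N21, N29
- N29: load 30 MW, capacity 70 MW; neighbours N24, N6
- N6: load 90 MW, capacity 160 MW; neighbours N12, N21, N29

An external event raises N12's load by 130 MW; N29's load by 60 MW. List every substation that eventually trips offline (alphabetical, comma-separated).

Round 1 — N12 at 150 > 100; N29 at 90 > 70. N12, N29 trip offline.
  N12 sheds 150 MW to N21, N6: 75 each.
    N21: 10+75 = 85 > 80
    N6: 90+75 = 165 > 160
  N29 sheds 90 MW to N24, N6: 45 each.
    N24: 20+45 = 65 ≤ 90
    N6: 165+45 = 210 > 160
Round 2 — N21, N6 trip offline.
  N21 sheds 85 MW to N15, N24: 42 each (1 lost).
    N15: 10+42 = 52 ≤ 90
    N24: 65+42 = 107 > 90
  N6 sheds 210 MW: no online neighbours, lost.
Round 3 — N24 trips offline.
  N24 sheds 107 MW: no online neighbours, lost.
No further trips.

N12, N21, N24, N29, N6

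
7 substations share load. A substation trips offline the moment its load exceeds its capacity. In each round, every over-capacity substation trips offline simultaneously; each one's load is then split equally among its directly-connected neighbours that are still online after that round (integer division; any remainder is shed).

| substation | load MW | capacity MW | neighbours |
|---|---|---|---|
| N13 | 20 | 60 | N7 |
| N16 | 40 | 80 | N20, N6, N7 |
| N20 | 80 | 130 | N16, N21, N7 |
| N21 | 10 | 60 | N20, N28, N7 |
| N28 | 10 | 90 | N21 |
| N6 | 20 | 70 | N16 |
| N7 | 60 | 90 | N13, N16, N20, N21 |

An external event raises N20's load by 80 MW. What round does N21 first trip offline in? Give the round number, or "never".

Round 1 — N20 at 160 > 130. N20 trips offline.
  N20 sheds 160 MW to N16, N21, N7: 53 each (1 lost).
    N16: 40+53 = 93 > 80
    N21: 10+53 = 63 > 60
    N7: 60+53 = 113 > 90
Round 2 — N16, N21, N7 trip offline.
  N16 sheds 93 MW to N6: 93 each.
    N6: 20+93 = 113 > 70
  N21 sheds 63 MW to N28: 63 each.
    N28: 10+63 = 73 ≤ 90
  N7 sheds 113 MW to N13: 113 each.
    N13: 20+113 = 133 > 60
Round 3 — N13, N6 trip offline.
  N13 sheds 133 MW: no online neighbours, lost.
  N6 sheds 113 MW: no online neighbours, lost.
No further trips.

2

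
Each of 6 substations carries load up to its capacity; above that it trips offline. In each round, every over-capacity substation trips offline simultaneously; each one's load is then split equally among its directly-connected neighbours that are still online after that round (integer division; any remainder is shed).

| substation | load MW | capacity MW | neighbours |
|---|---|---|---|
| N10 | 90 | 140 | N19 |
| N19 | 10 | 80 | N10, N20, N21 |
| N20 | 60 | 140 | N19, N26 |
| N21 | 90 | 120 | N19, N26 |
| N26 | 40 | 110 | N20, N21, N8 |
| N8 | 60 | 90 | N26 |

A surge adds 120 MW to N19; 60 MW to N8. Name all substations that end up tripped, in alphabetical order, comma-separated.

Round 1 — N19 at 130 > 80; N8 at 120 > 90. N19, N8 trip offline.
  N19 sheds 130 MW to N10, N20, N21: 43 each (1 lost).
    N10: 90+43 = 133 ≤ 140
    N20: 60+43 = 103 ≤ 140
    N21: 90+43 = 133 > 120
  N8 sheds 120 MW to N26: 120 each.
    N26: 40+120 = 160 > 110
Round 2 — N21, N26 trip offline.
  N21 sheds 133 MW: no online neighbours, lost.
  N26 sheds 160 MW to N20: 160 each.
    N20: 103+160 = 263 > 140
Round 3 — N20 trips offline.
  N20 sheds 263 MW: no online neighbours, lost.
No further trips.

N19, N20, N21, N26, N8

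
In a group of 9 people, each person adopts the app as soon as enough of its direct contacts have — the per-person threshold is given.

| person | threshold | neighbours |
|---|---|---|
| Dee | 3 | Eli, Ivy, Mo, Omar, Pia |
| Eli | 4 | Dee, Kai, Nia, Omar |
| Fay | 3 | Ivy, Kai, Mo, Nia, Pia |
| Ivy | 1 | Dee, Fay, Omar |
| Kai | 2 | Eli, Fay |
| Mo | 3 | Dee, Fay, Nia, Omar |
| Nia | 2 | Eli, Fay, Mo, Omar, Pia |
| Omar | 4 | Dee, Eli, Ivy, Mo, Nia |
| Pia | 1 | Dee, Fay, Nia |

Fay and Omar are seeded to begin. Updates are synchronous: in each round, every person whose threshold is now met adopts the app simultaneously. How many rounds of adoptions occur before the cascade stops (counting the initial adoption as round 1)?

Round 1 — Fay, Omar adopt the app (initial).
Round 2 — checking thresholds:
  Dee: 1 of 5 neighbours < 3, not yet.
  Eli: 1 of 4 neighbours < 4, not yet.
  Ivy: 2 of 3 neighbours ≥ 1, adopts the app.
  Kai: 1 of 2 neighbours < 2, not yet.
  Mo: 2 of 4 neighbours < 3, not yet.
  Nia: 2 of 5 neighbours ≥ 2, adopts the app.
  Pia: 1 of 3 neighbours ≥ 1, adopts the app.
Round 3 — checking thresholds:
  Dee: 3 of 5 neighbours ≥ 3, adopts the app.
  Eli: 2 of 4 neighbours < 4, not yet.
  Kai: 1 of 2 neighbours < 2, not yet.
  Mo: 3 of 4 neighbours ≥ 3, adopts the app.
Round 4 — no new adoptions; cascade stops.

3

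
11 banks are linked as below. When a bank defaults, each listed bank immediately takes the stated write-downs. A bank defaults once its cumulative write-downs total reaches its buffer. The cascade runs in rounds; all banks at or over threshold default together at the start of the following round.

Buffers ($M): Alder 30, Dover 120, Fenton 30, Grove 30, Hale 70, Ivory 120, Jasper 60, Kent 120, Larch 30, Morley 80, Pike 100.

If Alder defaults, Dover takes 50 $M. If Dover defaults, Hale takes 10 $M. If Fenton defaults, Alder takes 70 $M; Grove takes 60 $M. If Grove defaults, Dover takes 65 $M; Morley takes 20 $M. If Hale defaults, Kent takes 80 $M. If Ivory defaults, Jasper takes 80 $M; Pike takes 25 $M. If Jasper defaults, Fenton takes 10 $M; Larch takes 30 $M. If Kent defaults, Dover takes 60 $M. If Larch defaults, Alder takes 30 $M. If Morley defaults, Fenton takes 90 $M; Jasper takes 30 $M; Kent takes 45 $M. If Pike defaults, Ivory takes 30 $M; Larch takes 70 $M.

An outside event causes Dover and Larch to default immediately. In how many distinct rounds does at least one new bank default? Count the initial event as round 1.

2

Round 1 — Dover, Larch default (initial).
  Alder: +30 → 30 ≥ 30
  Hale: +10 → 10 < 70
Round 2 — Alder defaults.
No further defaults.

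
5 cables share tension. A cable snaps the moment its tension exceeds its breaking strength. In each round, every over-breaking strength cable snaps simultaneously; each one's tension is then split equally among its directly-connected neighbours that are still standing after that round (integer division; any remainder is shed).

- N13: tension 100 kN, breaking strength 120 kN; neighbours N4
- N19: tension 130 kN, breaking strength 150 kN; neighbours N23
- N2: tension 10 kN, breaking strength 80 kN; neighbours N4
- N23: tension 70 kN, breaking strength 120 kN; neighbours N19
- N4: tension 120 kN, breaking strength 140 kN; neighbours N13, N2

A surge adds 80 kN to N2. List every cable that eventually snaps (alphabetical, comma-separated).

N13, N2, N4

Round 1 — N2 at 90 > 80. N2 snaps.
  N2 sheds 90 kN to N4: 90 each.
    N4: 120+90 = 210 > 140
Round 2 — N4 snaps.
  N4 sheds 210 kN to N13: 210 each.
    N13: 100+210 = 310 > 120
Round 3 — N13 snaps.
  N13 sheds 310 kN: no online neighbours, lost.
No further breaks.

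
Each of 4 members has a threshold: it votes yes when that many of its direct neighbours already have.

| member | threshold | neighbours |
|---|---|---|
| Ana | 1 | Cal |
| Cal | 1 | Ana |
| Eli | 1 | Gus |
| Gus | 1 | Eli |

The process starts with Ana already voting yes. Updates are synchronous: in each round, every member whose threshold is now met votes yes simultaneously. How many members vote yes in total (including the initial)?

2

Round 1 — Ana votes yes (initial).
Round 2 — checking thresholds:
  Cal: 1 of 1 neighbours ≥ 1, votes yes.
Round 3 — no new yes votes; cascade stops.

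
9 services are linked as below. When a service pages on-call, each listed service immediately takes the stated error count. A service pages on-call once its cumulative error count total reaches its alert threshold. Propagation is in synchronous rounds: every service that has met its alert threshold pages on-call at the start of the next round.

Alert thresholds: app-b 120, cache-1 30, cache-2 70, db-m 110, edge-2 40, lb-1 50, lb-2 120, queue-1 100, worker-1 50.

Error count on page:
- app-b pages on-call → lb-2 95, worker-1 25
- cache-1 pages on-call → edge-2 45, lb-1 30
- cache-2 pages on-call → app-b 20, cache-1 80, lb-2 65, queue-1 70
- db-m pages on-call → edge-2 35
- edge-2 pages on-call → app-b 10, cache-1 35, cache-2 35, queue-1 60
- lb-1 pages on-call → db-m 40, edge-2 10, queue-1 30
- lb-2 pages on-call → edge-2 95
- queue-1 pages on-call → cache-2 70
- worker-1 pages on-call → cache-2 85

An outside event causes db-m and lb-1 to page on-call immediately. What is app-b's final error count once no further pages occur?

Round 1 — db-m, lb-1 page on-call (initial).
  edge-2: +35+10 → 45 ≥ 40
  queue-1: +30 → 30 < 100
Round 2 — edge-2 pages on-call.
  app-b: +10 → 10 < 120
  cache-1: +35 → 35 ≥ 30
  cache-2: +35 → 35 < 70
  queue-1: +60 → 90 < 100
Round 3 — cache-1 pages on-call.
No further pages.

10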